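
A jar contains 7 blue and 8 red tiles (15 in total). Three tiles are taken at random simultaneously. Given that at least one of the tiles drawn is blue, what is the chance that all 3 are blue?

5/57

P(all 3 blue) = C(7,3)/C(15,3) = 1/13; P(at least one blue) = 1 − C(8,3)/C(15,3) = 57/65.
Since 'all 3 blue' ⊆ 'at least one blue', P(all 3 | at least one) = 1/13 / 57/65 = 5/57 ≈ 0.0877.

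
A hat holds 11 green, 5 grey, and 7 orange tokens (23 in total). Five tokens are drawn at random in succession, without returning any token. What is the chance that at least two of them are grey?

9781/33649

Sum the hypergeometric tail for j = 2,…,5 grey tokens.
Favorable = C(5,2)·C(18,3) + C(5,3)·C(18,2) + C(5,4)·C(18,1) + C(5,5)·C(18,0) = 9781; total = C(23,5) = 33649.
P = 9781/33649 = 9781/33649 ≈ 0.2907.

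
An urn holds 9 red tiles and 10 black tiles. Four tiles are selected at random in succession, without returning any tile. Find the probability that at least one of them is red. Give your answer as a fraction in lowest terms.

611/646

Use the complement: P(at least one red) = 1 − P(no red).
P(none) = C(10,4)/C(19,4) = 210/3876.
So P = 1 − 210/3876 = 611/646 ≈ 0.9458.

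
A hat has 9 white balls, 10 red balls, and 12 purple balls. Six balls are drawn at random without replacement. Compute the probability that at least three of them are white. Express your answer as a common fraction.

7682/35061

Sum the hypergeometric tail for j = 3,…,6 white balls.
Favorable = C(9,3)·C(22,3) + C(9,4)·C(22,2) + C(9,5)·C(22,1) + C(9,6)·C(22,0) = 161322; total = C(31,6) = 736281.
P = 161322/736281 = 7682/35061 ≈ 0.2191.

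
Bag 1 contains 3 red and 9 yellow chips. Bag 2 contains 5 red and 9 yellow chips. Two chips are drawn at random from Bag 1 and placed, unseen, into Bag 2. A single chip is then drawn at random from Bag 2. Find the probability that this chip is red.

11/32

Condition on how many of the transferred chips are red (from Bag 1: 3 red of 12; then Bag 2 has 16 total).
  0 red: C(3,0)C(9,2)/C(12,2) = 6/11; then P = 5/16
  1 red: C(3,1)C(9,1)/C(12,2) = 9/22; then P = 6/16
  2 red: C(3,2)C(9,0)/C(12,2) = 1/22; then P = 7/16
P(red from Bag 2) = 11/32 ≈ 0.3438.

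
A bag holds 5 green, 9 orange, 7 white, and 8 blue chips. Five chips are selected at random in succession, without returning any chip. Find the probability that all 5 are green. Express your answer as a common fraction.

1/118755

Unordered draws without replacement: count favorable combinations over C(29,5).
Favorable = C(5,5) · C(9,0) · C(7,0) · C(8,0) = 1; total = C(29,5) = 118755.
P = 1/118755 = 1/118755 ≈ 0.0000.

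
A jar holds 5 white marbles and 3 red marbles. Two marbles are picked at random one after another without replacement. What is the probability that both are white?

Multiply the conditional probability of each draw in order, without replacement, so each draw removes one from its color and from the total.
P = (5/8) · (4/7) = 5/14 ≈ 0.3571.

5/14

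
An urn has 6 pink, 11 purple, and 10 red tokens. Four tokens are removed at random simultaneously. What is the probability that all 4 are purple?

Unordered draws without replacement: count favorable combinations over C(27,4).
Favorable = C(6,0) · C(11,4) · C(10,0) = 330; total = C(27,4) = 17550.
P = 330/17550 = 11/585 ≈ 0.0188.

11/585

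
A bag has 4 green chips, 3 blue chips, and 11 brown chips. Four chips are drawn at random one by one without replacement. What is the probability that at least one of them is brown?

605/612

Use the complement: P(at least one brown) = 1 − P(no brown).
P(none) = C(7,4)/C(18,4) = 35/3060.
So P = 1 − 35/3060 = 605/612 ≈ 0.9886.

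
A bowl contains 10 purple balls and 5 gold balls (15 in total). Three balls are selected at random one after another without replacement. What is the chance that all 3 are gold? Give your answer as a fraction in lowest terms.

2/91

Multiply the conditional probability of each draw in order, without replacement, so each draw removes one from its color and from the total.
P = (5/15) · (4/14) · (3/13) = 2/91 ≈ 0.0220.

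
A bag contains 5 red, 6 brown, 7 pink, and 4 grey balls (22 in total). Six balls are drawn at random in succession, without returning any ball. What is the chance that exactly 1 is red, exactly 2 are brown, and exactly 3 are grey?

Unordered draws without replacement: count favorable combinations over C(22,6).
Favorable = C(5,1) · C(6,2) · C(7,0) · C(4,3) = 300; total = C(22,6) = 74613.
P = 300/74613 = 100/24871 ≈ 0.0040.

100/24871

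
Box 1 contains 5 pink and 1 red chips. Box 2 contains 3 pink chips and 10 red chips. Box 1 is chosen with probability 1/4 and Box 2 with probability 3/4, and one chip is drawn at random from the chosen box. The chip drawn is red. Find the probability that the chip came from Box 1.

13/193

P(red | Box 1) = 1/6; P(red | Box 2) = 10/13.
P(red) = 1/4·1/6 + 3/4·10/13 = 193/312.
By Bayes' rule, P(Box 1 | red) = 1/24 / 193/312 = 13/193 ≈ 0.0674.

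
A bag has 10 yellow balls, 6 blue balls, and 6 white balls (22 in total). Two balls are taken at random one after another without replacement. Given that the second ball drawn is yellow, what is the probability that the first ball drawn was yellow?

P(first=yellow and the second ball drawn is yellow) = (10/22)·(9/21) = 15/77.
P(the second ball drawn is yellow) = Σ over first color = 15/77 + 10/77 + 10/77 = 5/11.
By Bayes, P(first=yellow | the second ball drawn is yellow) = 15/77 / 5/11 = 3/7 ≈ 0.4286.

3/7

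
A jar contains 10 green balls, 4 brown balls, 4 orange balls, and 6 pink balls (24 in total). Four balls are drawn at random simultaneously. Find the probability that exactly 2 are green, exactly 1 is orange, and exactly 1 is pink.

180/1771

Unordered draws without replacement: count favorable combinations over C(24,4).
Favorable = C(10,2) · C(4,0) · C(4,1) · C(6,1) = 1080; total = C(24,4) = 10626.
P = 1080/10626 = 180/1771 ≈ 0.1016.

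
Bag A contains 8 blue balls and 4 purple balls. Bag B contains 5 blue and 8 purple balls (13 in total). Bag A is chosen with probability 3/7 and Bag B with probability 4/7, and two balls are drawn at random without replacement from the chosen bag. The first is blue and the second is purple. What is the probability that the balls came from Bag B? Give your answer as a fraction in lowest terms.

P(E | Bag A) = 8/33; P(E | Bag B) = 10/39.
P(E) = 3/7·8/33 + 4/7·10/39 = 752/3003.
By Bayes' rule, P(Bag B | E) = 40/273 / 752/3003 = 55/94 ≈ 0.5851.

55/94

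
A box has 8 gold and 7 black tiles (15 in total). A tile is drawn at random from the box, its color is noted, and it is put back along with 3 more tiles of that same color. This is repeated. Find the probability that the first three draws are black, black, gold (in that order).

8/81

Track the composition after each reinforcement of +3.
P = (7/15) · (10/18) · (8/21) = 8/81 ≈ 0.0988.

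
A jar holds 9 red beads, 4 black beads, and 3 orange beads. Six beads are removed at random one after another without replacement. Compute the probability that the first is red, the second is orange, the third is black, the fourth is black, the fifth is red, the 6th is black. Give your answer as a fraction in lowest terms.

Multiply the conditional probability of each draw in order, without replacement, so each draw removes one from its color and from the total.
P = (9/16) · (3/15) · (4/14) · (3/13) · (8/12) · (2/11) = 9/10010 ≈ 0.0009.

9/10010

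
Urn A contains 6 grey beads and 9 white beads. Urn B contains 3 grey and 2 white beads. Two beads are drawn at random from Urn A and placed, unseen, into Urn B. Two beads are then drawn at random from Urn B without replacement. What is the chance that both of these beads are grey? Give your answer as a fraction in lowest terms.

194/735

Condition on how many of the transferred beads are grey (from Urn A: 6 grey of 15; then Urn B has 7 total).
  0 grey: C(6,0)C(9,2)/C(15,2) = 12/35; then P = C(3,2)/C(7,2) = 1/7
  1 grey: C(6,1)C(9,1)/C(15,2) = 18/35; then P = C(4,2)/C(7,2) = 2/7
  2 grey: C(6,2)C(9,0)/C(15,2) = 1/7; then P = C(5,2)/C(7,2) = 10/21
P(both grey) = 194/735 ≈ 0.2639.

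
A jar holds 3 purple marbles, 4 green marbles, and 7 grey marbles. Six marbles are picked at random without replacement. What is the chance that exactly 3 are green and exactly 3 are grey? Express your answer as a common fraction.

Unordered draws without replacement: count favorable combinations over C(14,6).
Favorable = C(3,0) · C(4,3) · C(7,3) = 140; total = C(14,6) = 3003.
P = 140/3003 = 20/429 ≈ 0.0466.

20/429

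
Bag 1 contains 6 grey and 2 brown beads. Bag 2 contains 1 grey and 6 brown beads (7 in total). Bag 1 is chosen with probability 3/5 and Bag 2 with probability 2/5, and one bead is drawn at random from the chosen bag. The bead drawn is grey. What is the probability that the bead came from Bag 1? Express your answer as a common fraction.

63/71

P(grey | Bag 1) = 3/4; P(grey | Bag 2) = 1/7.
P(grey) = 3/5·3/4 + 2/5·1/7 = 71/140.
By Bayes' rule, P(Bag 1 | grey) = 9/20 / 71/140 = 63/71 ≈ 0.8873.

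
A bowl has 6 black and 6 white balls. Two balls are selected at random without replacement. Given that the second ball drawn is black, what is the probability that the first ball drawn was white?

P(first=white and the second ball drawn is black) = (6/12)·(6/11) = 3/11.
P(the second ball drawn is black) = Σ over first color = 5/22 + 3/11 = 1/2.
By Bayes, P(first=white | the second ball drawn is black) = 3/11 / 1/2 = 6/11 ≈ 0.5455.

6/11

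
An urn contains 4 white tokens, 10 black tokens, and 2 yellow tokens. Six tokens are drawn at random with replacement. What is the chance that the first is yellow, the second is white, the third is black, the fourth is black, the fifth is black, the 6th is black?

Multiply the conditional probability of each draw in order, with replacement (the composition resets each draw).
P = (2/16) · (4/16) · (10/16) · (10/16) · (10/16) · (10/16) = 625/131072 ≈ 0.0048.

625/131072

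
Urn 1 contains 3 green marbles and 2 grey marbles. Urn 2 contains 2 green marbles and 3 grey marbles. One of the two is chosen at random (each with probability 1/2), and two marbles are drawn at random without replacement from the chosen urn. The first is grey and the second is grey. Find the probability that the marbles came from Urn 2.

P(E | Urn 1) = 1/10; P(E | Urn 2) = 3/10.
P(E) = 1/2·1/10 + 1/2·3/10 = 1/5.
By Bayes' rule, P(Urn 2 | E) = 3/20 / 1/5 = 3/4 ≈ 0.7500.

3/4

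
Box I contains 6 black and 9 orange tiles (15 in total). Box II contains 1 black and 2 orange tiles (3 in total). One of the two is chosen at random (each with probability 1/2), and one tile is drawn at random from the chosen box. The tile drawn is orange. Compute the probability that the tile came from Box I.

P(orange | Box I) = 3/5; P(orange | Box II) = 2/3.
P(orange) = 1/2·3/5 + 1/2·2/3 = 19/30.
By Bayes' rule, P(Box I | orange) = 3/10 / 19/30 = 9/19 ≈ 0.4737.

9/19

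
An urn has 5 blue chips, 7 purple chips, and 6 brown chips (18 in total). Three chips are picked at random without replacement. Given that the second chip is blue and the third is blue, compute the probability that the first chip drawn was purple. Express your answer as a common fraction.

7/16

P(first=purple and the second chip is blue and the third is blue) = (7/18)·(5/17)·(4/16) = 35/1224.
P(E) = Σ over first color = 5/408 + 35/1224 + 5/204 = 10/153.
By Bayes, P(first=purple | E) = 35/1224 / 10/153 = 7/16 ≈ 0.4375.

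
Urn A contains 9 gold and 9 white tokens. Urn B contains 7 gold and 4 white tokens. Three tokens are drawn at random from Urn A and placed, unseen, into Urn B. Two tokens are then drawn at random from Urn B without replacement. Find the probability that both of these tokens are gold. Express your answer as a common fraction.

Condition on how many of the transferred tokens are gold (from Urn A: 9 gold of 18; then Urn B has 14 total).
  0 gold: C(9,0)C(9,3)/C(18,3) = 7/68; then P = C(7,2)/C(14,2) = 3/13
  1 gold: C(9,1)C(9,2)/C(18,3) = 27/68; then P = C(8,2)/C(14,2) = 4/13
  2 gold: C(9,2)C(9,1)/C(18,3) = 27/68; then P = C(9,2)/C(14,2) = 36/91
  3 gold: C(9,3)C(9,0)/C(18,3) = 7/68; then P = C(10,2)/C(14,2) = 45/91
P(both gold) = 1095/3094 ≈ 0.3539.

1095/3094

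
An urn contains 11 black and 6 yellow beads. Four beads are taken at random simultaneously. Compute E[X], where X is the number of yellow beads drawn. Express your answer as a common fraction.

24/17

By linearity of expectation, E[X] = Σ P(draw i is yellow); by symmetry each draw (even without replacement) has P(yellow) = 6/17.
E[X] = 4 · 6/17 = 24/17 ≈ 1.4118.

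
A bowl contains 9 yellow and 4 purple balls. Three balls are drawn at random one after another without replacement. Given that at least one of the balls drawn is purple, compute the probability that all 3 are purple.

P(all 3 purple) = C(4,3)/C(13,3) = 2/143; P(at least one purple) = 1 − C(9,3)/C(13,3) = 101/143.
Since 'all 3 purple' ⊆ 'at least one purple', P(all 3 | at least one) = 2/143 / 101/143 = 2/101 ≈ 0.0198.

2/101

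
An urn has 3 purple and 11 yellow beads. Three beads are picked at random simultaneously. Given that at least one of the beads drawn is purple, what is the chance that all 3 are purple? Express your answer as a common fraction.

1/199

P(all 3 purple) = C(3,3)/C(14,3) = 1/364; P(at least one purple) = 1 − C(11,3)/C(14,3) = 199/364.
Since 'all 3 purple' ⊆ 'at least one purple', P(all 3 | at least one) = 1/364 / 199/364 = 1/199 ≈ 0.0050.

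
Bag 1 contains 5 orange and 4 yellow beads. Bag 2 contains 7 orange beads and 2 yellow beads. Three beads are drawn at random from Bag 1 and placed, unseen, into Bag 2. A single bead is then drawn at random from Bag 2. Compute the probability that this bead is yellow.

5/18

Condition on how many of the transferred beads are yellow (from Bag 1: 4 yellow of 9; then Bag 2 has 12 total).
  0 yellow: C(4,0)C(5,3)/C(9,3) = 5/42; then P = 2/12
  1 yellow: C(4,1)C(5,2)/C(9,3) = 10/21; then P = 3/12
  2 yellow: C(4,2)C(5,1)/C(9,3) = 5/14; then P = 4/12
  3 yellow: C(4,3)C(5,0)/C(9,3) = 1/21; then P = 5/12
P(yellow from Bag 2) = 5/18 ≈ 0.2778.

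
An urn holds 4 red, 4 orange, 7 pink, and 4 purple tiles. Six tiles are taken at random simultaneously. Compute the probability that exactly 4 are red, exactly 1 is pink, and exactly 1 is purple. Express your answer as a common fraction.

Unordered draws without replacement: count favorable combinations over C(19,6).
Favorable = C(4,4) · C(4,0) · C(7,1) · C(4,1) = 28; total = C(19,6) = 27132.
P = 28/27132 = 1/969 ≈ 0.0010.

1/969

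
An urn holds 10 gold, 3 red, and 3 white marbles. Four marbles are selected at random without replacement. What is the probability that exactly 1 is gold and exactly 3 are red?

Unordered draws without replacement: count favorable combinations over C(16,4).
Favorable = C(10,1) · C(3,3) · C(3,0) = 10; total = C(16,4) = 1820.
P = 10/1820 = 1/182 ≈ 0.0055.

1/182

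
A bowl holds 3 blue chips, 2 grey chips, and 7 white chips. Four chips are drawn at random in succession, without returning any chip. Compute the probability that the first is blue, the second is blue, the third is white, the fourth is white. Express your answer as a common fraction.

Multiply the conditional probability of each draw in order, without replacement, so each draw removes one from its color and from the total.
P = (3/12) · (2/11) · (7/10) · (6/9) = 7/330 ≈ 0.0212.

7/330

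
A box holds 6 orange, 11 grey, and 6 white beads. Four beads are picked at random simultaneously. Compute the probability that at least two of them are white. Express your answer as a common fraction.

479/1771

Sum the hypergeometric tail for j = 2,…,4 white beads.
Favorable = C(6,2)·C(17,2) + C(6,3)·C(17,1) + C(6,4)·C(17,0) = 2395; total = C(23,4) = 8855.
P = 2395/8855 = 479/1771 ≈ 0.2705.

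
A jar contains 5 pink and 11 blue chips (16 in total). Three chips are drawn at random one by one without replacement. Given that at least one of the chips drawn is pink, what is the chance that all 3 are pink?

2/79

P(all 3 pink) = C(5,3)/C(16,3) = 1/56; P(at least one pink) = 1 − C(11,3)/C(16,3) = 79/112.
Since 'all 3 pink' ⊆ 'at least one pink', P(all 3 | at least one) = 1/56 / 79/112 = 2/79 ≈ 0.0253.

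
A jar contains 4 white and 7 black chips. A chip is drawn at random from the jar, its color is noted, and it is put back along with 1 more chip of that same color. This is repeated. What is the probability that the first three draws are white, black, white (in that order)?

35/429

Track the composition after each reinforcement of +1.
P = (4/11) · (7/12) · (5/13) = 35/429 ≈ 0.0816.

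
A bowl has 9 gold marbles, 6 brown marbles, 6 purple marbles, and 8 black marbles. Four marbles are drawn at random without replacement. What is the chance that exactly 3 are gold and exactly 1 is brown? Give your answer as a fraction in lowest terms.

8/377

Unordered draws without replacement: count favorable combinations over C(29,4).
Favorable = C(9,3) · C(6,1) · C(6,0) · C(8,0) = 504; total = C(29,4) = 23751.
P = 504/23751 = 8/377 ≈ 0.0212.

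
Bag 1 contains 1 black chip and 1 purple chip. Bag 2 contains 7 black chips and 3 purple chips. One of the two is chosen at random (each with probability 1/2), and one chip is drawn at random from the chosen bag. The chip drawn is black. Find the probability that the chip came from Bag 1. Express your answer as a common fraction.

5/12

P(black | Bag 1) = 1/2; P(black | Bag 2) = 7/10.
P(black) = 1/2·1/2 + 1/2·7/10 = 3/5.
By Bayes' rule, P(Bag 1 | black) = 1/4 / 3/5 = 5/12 ≈ 0.4167.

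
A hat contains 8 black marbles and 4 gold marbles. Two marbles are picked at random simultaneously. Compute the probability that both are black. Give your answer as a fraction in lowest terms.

Unordered draws without replacement: count favorable combinations over C(12,2).
Favorable = C(8,2) · C(4,0) = 28; total = C(12,2) = 66.
P = 28/66 = 14/33 ≈ 0.4242.

14/33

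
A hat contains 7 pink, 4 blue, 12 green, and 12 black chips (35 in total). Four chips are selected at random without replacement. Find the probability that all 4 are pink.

Unordered draws without replacement: count favorable combinations over C(35,4).
Favorable = C(7,4) · C(4,0) · C(12,0) · C(12,0) = 35; total = C(35,4) = 52360.
P = 35/52360 = 1/1496 ≈ 0.0007.

1/1496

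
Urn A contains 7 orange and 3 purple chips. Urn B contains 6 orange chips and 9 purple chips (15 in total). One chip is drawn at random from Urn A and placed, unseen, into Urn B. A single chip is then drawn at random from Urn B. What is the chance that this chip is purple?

Condition on how many of the transferred chips are purple (from Urn A: 3 purple of 10; then Urn B has 16 total).
  0 purple: C(3,0)C(7,1)/C(10,1) = 7/10; then P = 9/16
  1 purple: C(3,1)C(7,0)/C(10,1) = 3/10; then P = 10/16
P(purple from Urn B) = 93/160 ≈ 0.5813.

93/160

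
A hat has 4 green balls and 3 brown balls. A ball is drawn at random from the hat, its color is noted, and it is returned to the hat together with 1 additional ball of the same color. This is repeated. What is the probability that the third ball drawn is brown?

Sum over the four possibilities for the first two draws (brown/not-brown each), tracking how the brown count and total change by +1 per draw.
P(third is brown) = 3/7 ≈ 0.4286. (In a Pólya urn every draw has the same marginal probability 3/7.)

3/7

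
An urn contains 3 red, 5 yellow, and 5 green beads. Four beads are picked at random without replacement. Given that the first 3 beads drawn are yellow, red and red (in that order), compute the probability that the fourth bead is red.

1/10

After removing 2 red, 1 yellow, the urn has 1 red out of 10 remaining.
P(fourth is red | given) = 1/10 ≈ 0.1000.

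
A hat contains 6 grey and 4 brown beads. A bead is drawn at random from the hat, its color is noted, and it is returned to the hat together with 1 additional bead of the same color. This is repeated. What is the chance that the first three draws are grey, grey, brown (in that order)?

Track the composition after each reinforcement of +1.
P = (6/10) · (7/11) · (4/12) = 7/55 ≈ 0.1273.

7/55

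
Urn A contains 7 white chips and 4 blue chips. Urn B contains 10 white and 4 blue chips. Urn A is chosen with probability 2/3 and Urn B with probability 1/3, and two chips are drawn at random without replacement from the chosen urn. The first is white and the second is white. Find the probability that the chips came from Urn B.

P(E | Urn A) = 21/55; P(E | Urn B) = 45/91.
P(E) = 2/3·21/55 + 1/3·45/91 = 2099/5005.
By Bayes' rule, P(Urn B | E) = 15/91 / 2099/5005 = 825/2099 ≈ 0.3930.

825/2099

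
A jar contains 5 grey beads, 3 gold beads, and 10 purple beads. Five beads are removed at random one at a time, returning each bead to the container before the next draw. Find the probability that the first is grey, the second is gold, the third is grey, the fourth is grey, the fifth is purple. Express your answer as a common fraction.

Multiply the conditional probability of each draw in order, with replacement (the composition resets each draw).
P = (5/18) · (3/18) · (5/18) · (5/18) · (10/18) = 625/314928 ≈ 0.0020.

625/314928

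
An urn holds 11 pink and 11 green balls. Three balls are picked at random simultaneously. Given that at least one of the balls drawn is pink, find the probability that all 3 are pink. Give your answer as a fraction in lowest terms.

P(all 3 pink) = C(11,3)/C(22,3) = 3/28; P(at least one pink) = 1 − C(11,3)/C(22,3) = 25/28.
Since 'all 3 pink' ⊆ 'at least one pink', P(all 3 | at least one) = 3/28 / 25/28 = 3/25 ≈ 0.1200.

3/25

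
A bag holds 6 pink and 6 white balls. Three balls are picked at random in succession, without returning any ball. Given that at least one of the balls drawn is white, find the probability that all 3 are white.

1/10

P(all 3 white) = C(6,3)/C(12,3) = 1/11; P(at least one white) = 1 − C(6,3)/C(12,3) = 10/11.
Since 'all 3 white' ⊆ 'at least one white', P(all 3 | at least one) = 1/11 / 10/11 = 1/10 ≈ 0.1000.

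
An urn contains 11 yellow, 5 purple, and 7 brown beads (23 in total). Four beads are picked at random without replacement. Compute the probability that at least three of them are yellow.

6/23

Sum the hypergeometric tail for j = 3,…,4 yellow beads.
Favorable = C(11,3)·C(12,1) + C(11,4)·C(12,0) = 2310; total = C(23,4) = 8855.
P = 2310/8855 = 6/23 ≈ 0.2609.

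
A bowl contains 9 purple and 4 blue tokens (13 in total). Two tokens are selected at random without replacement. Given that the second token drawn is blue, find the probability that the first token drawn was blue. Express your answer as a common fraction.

P(first=blue and the second token drawn is blue) = (4/13)·(3/12) = 1/13.
P(the second token drawn is blue) = Σ over first color = 3/13 + 1/13 = 4/13.
By Bayes, P(first=blue | the second token drawn is blue) = 1/13 / 4/13 = 1/4 ≈ 0.2500.

1/4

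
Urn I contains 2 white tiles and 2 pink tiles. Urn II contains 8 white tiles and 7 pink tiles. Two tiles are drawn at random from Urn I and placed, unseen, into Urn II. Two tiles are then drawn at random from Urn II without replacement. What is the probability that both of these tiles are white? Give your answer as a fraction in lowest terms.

217/816

Condition on how many of the transferred tiles are white (from Urn I: 2 white of 4; then Urn II has 17 total).
  0 white: C(2,0)C(2,2)/C(4,2) = 1/6; then P = C(8,2)/C(17,2) = 7/34
  1 white: C(2,1)C(2,1)/C(4,2) = 2/3; then P = C(9,2)/C(17,2) = 9/34
  2 white: C(2,2)C(2,0)/C(4,2) = 1/6; then P = C(10,2)/C(17,2) = 45/136
P(both white) = 217/816 ≈ 0.2659.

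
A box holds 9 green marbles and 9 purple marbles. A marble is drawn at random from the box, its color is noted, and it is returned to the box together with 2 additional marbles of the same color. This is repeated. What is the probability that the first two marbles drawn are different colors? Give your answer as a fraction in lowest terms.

Either purple then green, or green then purple; after the first draw the total is 20.
P = (9/18)·(9/20) + (9/18)·(9/20) = 9/20 ≈ 0.4500.

9/20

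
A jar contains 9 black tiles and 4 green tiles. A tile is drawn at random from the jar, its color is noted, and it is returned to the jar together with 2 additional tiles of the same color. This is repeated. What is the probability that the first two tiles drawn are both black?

33/65

After a black draw the jar holds 11 black out of 15.
P = (9/13)·(11/15) = 33/65 ≈ 0.5077.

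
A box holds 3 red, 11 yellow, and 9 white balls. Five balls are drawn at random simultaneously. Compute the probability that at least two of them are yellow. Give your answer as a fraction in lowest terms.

Sum the hypergeometric tail for j = 2,…,5 yellow balls.
Favorable = C(11,2)·C(12,3) + C(11,3)·C(12,2) + C(11,4)·C(12,1) + C(11,5)·C(12,0) = 27412; total = C(23,5) = 33649.
P = 27412/33649 = 356/437 ≈ 0.8146.

356/437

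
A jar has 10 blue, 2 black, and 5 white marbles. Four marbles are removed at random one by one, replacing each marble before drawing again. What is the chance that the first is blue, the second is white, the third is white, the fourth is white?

1250/83521

Multiply the conditional probability of each draw in order, with replacement (the composition resets each draw).
P = (10/17) · (5/17) · (5/17) · (5/17) = 1250/83521 ≈ 0.0150.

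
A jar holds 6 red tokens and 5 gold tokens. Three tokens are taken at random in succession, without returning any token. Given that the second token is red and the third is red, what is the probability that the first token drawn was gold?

P(first=gold and the second token is red and the third is red) = (5/11)·(6/10)·(5/9) = 5/33.
P(E) = Σ over first color = 4/33 + 5/33 = 3/11.
By Bayes, P(first=gold | E) = 5/33 / 3/11 = 5/9 ≈ 0.5556.

5/9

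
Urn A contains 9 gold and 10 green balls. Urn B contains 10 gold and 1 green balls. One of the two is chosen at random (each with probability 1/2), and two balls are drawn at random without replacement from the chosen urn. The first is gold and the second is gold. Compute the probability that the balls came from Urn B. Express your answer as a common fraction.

171/215

P(E | Urn A) = 4/19; P(E | Urn B) = 9/11.
P(E) = 1/2·4/19 + 1/2·9/11 = 215/418.
By Bayes' rule, P(Urn B | E) = 9/22 / 215/418 = 171/215 ≈ 0.7953.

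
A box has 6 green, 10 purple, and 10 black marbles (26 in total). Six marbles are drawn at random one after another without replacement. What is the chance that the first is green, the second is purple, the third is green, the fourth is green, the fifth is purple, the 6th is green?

Multiply the conditional probability of each draw in order, without replacement, so each draw removes one from its color and from the total.
P = (6/26) · (10/25) · (5/24) · (4/23) · (9/22) · (3/21) = 9/46046 ≈ 0.0002.

9/46046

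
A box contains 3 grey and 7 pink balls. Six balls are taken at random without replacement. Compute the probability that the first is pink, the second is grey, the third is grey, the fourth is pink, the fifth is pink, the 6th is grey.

1/120

Multiply the conditional probability of each draw in order, without replacement, so each draw removes one from its color and from the total.
P = (7/10) · (3/9) · (2/8) · (6/7) · (5/6) · (1/5) = 1/120 ≈ 0.0083.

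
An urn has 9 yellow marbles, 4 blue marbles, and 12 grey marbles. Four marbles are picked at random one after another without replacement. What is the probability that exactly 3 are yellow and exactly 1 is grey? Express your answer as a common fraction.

Unordered draws without replacement: count favorable combinations over C(25,4).
Favorable = C(9,3) · C(4,0) · C(12,1) = 1008; total = C(25,4) = 12650.
P = 1008/12650 = 504/6325 ≈ 0.0797.

504/6325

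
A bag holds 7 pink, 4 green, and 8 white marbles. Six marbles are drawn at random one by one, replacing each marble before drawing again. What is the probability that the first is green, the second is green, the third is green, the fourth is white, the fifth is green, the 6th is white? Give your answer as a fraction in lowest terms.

16384/47045881

Multiply the conditional probability of each draw in order, with replacement (the composition resets each draw).
P = (4/19) · (4/19) · (4/19) · (8/19) · (4/19) · (8/19) = 16384/47045881 ≈ 0.0003.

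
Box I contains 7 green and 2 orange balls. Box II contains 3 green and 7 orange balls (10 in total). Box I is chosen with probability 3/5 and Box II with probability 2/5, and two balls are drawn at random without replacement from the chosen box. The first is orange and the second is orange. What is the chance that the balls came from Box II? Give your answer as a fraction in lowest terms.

P(E | Box I) = 1/36; P(E | Box II) = 7/15.
P(E) = 3/5·1/36 + 2/5·7/15 = 61/300.
By Bayes' rule, P(Box II | E) = 14/75 / 61/300 = 56/61 ≈ 0.9180.

56/61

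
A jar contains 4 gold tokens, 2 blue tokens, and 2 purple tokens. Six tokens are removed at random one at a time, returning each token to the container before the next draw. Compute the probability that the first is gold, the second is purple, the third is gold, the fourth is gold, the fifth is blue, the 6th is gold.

1/256

Multiply the conditional probability of each draw in order, with replacement (the composition resets each draw).
P = (4/8) · (2/8) · (4/8) · (4/8) · (2/8) · (4/8) = 1/256 ≈ 0.0039.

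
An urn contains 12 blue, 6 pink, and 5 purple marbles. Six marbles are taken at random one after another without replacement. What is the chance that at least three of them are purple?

Sum the hypergeometric tail for j = 3,…,5 purple marbles.
Favorable = C(5,3)·C(18,3) + C(5,4)·C(18,2) + C(5,5)·C(18,1) = 8943; total = C(23,6) = 100947.
P = 8943/100947 = 271/3059 ≈ 0.0886.

271/3059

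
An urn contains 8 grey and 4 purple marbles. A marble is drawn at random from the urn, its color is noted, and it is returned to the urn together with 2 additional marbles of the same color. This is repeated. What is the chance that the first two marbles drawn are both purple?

1/7

After a purple draw the urn holds 6 purple out of 14.
P = (4/12)·(6/14) = 1/7 ≈ 0.1429.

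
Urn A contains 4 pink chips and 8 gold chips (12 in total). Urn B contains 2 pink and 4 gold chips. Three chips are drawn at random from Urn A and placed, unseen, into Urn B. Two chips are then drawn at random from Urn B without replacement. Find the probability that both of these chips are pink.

Condition on how many of the transferred chips are pink (from Urn A: 4 pink of 12; then Urn B has 9 total).
  0 pink: C(4,0)C(8,3)/C(12,3) = 14/55; then P = C(2,2)/C(9,2) = 1/36
  1 pink: C(4,1)C(8,2)/C(12,3) = 28/55; then P = C(3,2)/C(9,2) = 1/12
  2 pink: C(4,2)C(8,1)/C(12,3) = 12/55; then P = C(4,2)/C(9,2) = 1/6
  3 pink: C(4,3)C(8,0)/C(12,3) = 1/55; then P = C(5,2)/C(9,2) = 5/18
P(both pink) = 1/11 ≈ 0.0909.

1/11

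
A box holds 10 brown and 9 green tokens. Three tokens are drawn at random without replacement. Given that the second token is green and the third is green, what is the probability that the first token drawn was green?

P(first=green and the second token is green and the third is green) = (9/19)·(8/18)·(7/17) = 28/323.
P(E) = Σ over first color = 40/323 + 28/323 = 4/19.
By Bayes, P(first=green | E) = 28/323 / 4/19 = 7/17 ≈ 0.4118.

7/17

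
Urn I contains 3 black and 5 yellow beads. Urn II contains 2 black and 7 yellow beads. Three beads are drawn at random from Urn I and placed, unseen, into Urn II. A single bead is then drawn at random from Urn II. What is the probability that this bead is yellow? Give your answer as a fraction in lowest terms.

Condition on how many of the transferred beads are yellow (from Urn I: 5 yellow of 8; then Urn II has 12 total).
  0 yellow: C(5,0)C(3,3)/C(8,3) = 1/56; then P = 7/12
  1 yellow: C(5,1)C(3,2)/C(8,3) = 15/56; then P = 8/12
  2 yellow: C(5,2)C(3,1)/C(8,3) = 15/28; then P = 9/12
  3 yellow: C(5,3)C(3,0)/C(8,3) = 5/28; then P = 10/12
P(yellow from Urn II) = 71/96 ≈ 0.7396.

71/96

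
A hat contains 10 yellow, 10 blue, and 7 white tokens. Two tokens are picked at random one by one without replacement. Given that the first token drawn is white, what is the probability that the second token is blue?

5/13

After removing 1 white, the hat has 10 blue out of 26 remaining.
P(second is blue | given) = 10/26 = 5/13 ≈ 0.3846.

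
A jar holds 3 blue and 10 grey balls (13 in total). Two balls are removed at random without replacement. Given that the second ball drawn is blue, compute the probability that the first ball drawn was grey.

5/6

P(first=grey and the second ball drawn is blue) = (10/13)·(3/12) = 5/26.
P(the second ball drawn is blue) = Σ over first color = 1/26 + 5/26 = 3/13.
By Bayes, P(first=grey | the second ball drawn is blue) = 5/26 / 3/13 = 5/6 ≈ 0.8333.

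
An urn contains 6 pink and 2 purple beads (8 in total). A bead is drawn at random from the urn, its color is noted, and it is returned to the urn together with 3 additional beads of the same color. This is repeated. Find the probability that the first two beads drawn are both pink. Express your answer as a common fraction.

After a pink draw the urn holds 9 pink out of 11.
P = (6/8)·(9/11) = 27/44 ≈ 0.6136.

27/44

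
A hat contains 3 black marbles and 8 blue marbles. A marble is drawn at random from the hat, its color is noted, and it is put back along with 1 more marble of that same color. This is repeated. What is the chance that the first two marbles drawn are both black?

1/11

After a black draw the hat holds 4 black out of 12.
P = (3/11)·(4/12) = 1/11 ≈ 0.0909.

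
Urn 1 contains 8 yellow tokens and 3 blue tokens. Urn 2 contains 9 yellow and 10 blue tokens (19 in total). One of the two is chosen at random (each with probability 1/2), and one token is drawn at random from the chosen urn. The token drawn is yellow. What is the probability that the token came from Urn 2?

P(yellow | Urn 1) = 8/11; P(yellow | Urn 2) = 9/19.
P(yellow) = 1/2·8/11 + 1/2·9/19 = 251/418.
By Bayes' rule, P(Urn 2 | yellow) = 9/38 / 251/418 = 99/251 ≈ 0.3944.

99/251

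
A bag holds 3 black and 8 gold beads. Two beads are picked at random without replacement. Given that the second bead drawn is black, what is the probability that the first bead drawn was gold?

4/5

P(first=gold and the second bead drawn is black) = (8/11)·(3/10) = 12/55.
P(the second bead drawn is black) = Σ over first color = 3/55 + 12/55 = 3/11.
By Bayes, P(first=gold | the second bead drawn is black) = 12/55 / 3/11 = 4/5 ≈ 0.8000.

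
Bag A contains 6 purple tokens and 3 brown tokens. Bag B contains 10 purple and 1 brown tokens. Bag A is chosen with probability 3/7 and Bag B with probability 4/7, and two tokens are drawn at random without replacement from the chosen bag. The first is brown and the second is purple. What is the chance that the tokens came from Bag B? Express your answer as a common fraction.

16/49

P(E | Bag A) = 1/4; P(E | Bag B) = 1/11.
P(E) = 3/7·1/4 + 4/7·1/11 = 7/44.
By Bayes' rule, P(Bag B | E) = 4/77 / 7/44 = 16/49 ≈ 0.3265.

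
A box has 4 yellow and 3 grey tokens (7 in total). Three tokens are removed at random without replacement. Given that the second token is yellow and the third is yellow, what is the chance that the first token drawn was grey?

3/5

P(first=grey and the second token is yellow and the third is yellow) = (3/7)·(4/6)·(3/5) = 6/35.
P(E) = Σ over first color = 4/35 + 6/35 = 2/7.
By Bayes, P(first=grey | E) = 6/35 / 2/7 = 3/5 ≈ 0.6000.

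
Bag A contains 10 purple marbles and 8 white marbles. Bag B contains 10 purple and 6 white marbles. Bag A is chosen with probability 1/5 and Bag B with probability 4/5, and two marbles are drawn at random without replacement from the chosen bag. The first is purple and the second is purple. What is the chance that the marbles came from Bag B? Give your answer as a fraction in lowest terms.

P(E | Bag A) = 5/17; P(E | Bag B) = 3/8.
P(E) = 1/5·5/17 + 4/5·3/8 = 61/170.
By Bayes' rule, P(Bag B | E) = 3/10 / 61/170 = 51/61 ≈ 0.8361.

51/61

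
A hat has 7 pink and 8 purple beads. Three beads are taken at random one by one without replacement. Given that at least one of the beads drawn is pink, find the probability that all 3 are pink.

5/57

P(all 3 pink) = C(7,3)/C(15,3) = 1/13; P(at least one pink) = 1 − C(8,3)/C(15,3) = 57/65.
Since 'all 3 pink' ⊆ 'at least one pink', P(all 3 | at least one) = 1/13 / 57/65 = 5/57 ≈ 0.0877.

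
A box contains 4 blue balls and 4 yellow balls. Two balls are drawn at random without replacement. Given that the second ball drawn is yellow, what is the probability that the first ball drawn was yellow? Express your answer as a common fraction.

3/7

P(first=yellow and the second ball drawn is yellow) = (4/8)·(3/7) = 3/14.
P(the second ball drawn is yellow) = Σ over first color = 2/7 + 3/14 = 1/2.
By Bayes, P(first=yellow | the second ball drawn is yellow) = 3/14 / 1/2 = 3/7 ≈ 0.4286.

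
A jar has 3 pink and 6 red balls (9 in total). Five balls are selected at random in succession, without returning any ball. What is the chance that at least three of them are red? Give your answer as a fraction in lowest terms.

37/42

Sum the hypergeometric tail for j = 3,…,5 red balls.
Favorable = C(6,3)·C(3,2) + C(6,4)·C(3,1) + C(6,5)·C(3,0) = 111; total = C(9,5) = 126.
P = 111/126 = 37/42 ≈ 0.8810.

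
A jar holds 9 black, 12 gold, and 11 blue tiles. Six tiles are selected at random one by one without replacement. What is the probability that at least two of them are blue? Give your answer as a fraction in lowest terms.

Sum the hypergeometric tail for j = 2,…,6 blue tiles.
Favorable = C(11,2)·C(21,4) + C(11,3)·C(21,3) + C(11,4)·C(21,2) + C(11,5)·C(21,1) + C(11,6)·C(21,0) = 628089; total = C(32,6) = 906192.
P = 628089/906192 = 29909/43152 ≈ 0.6931.

29909/43152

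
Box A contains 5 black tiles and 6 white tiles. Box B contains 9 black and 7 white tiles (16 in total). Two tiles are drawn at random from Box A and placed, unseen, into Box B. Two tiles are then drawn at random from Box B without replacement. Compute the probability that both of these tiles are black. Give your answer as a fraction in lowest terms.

488/1683

Condition on how many of the transferred tiles are black (from Box A: 5 black of 11; then Box B has 18 total).
  0 black: C(5,0)C(6,2)/C(11,2) = 3/11; then P = C(9,2)/C(18,2) = 4/17
  1 black: C(5,1)C(6,1)/C(11,2) = 6/11; then P = C(10,2)/C(18,2) = 5/17
  2 black: C(5,2)C(6,0)/C(11,2) = 2/11; then P = C(11,2)/C(18,2) = 55/153
P(both black) = 488/1683 ≈ 0.2900.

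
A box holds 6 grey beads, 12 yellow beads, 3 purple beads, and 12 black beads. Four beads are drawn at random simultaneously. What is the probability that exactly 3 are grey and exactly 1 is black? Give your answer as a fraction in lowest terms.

2/341

Unordered draws without replacement: count favorable combinations over C(33,4).
Favorable = C(6,3) · C(12,0) · C(3,0) · C(12,1) = 240; total = C(33,4) = 40920.
P = 240/40920 = 2/341 ≈ 0.0059.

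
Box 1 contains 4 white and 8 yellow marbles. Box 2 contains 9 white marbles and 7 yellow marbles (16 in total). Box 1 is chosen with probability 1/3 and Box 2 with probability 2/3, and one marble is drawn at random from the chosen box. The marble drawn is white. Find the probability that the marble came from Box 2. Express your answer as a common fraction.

27/35

P(white | Box 1) = 1/3; P(white | Box 2) = 9/16.
P(white) = 1/3·1/3 + 2/3·9/16 = 35/72.
By Bayes' rule, P(Box 2 | white) = 3/8 / 35/72 = 27/35 ≈ 0.7714.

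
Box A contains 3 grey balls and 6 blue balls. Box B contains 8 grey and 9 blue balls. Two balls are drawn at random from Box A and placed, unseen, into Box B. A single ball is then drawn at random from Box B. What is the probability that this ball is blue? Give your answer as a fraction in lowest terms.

31/57

Condition on how many of the transferred balls are blue (from Box A: 6 blue of 9; then Box B has 19 total).
  0 blue: C(6,0)C(3,2)/C(9,2) = 1/12; then P = 9/19
  1 blue: C(6,1)C(3,1)/C(9,2) = 1/2; then P = 10/19
  2 blue: C(6,2)C(3,0)/C(9,2) = 5/12; then P = 11/19
P(blue from Box B) = 31/57 ≈ 0.5439.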